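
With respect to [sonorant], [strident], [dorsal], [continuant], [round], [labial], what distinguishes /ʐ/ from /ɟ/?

The two segments share [-sonorant], [-round], [-labial]. The only features from the list on which they differ: /ʐ/ is [+continuant] while /ɟ/ is [-continuant]; /ʐ/ is [+strident] while /ɟ/ is [-strident]; /ʐ/ is [-dorsal] while /ɟ/ is [+dorsal].

[continuant], [strident], [dorsal]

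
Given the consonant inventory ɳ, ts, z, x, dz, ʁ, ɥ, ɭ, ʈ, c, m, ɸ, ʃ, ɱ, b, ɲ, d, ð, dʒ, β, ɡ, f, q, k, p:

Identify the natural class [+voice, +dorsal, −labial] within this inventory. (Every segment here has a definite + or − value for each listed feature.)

ʁ, ɲ, ɡ

Eliminate segments failing any feature: /ɳ, z, dz, ɭ, m, ɱ, b, d, ð, dʒ, β/ are [−dorsal]; /ts, x, ʈ, c, ɸ, ʃ, f, q, k, p/ are [−voice]; /ɥ/ is [+labial]. The remaining /ʁ, ɲ, ɡ/ satisfy [+voice], [+dorsal], [−labial].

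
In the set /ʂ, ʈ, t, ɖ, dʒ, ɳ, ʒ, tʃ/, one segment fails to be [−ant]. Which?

Every segment except /t/ is [−anterior]. /t/ (voiceless alveolar stop) is [+anterior], so it is the exception.

t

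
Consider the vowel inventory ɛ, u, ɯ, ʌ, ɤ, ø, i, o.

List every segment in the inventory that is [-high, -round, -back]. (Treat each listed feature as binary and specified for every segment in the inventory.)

ɛ

Eliminate segments failing any feature: /u, ɯ, i/ are [+high]; /ʌ, ɤ/ are [+back]; /ø, o/ are [+round]. The remaining /ɛ/ satisfy [-high], [-round], [-back].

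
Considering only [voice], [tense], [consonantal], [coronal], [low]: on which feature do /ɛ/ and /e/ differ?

[tense]

/ɛ/ (mid front unrounded lax vowel) and /e/ (mid front unrounded tense vowel) agree on [+voice], [−consonantal], [−coronal], [−low]. They differ on [tense] (/ɛ/ [−], /e/ [+]).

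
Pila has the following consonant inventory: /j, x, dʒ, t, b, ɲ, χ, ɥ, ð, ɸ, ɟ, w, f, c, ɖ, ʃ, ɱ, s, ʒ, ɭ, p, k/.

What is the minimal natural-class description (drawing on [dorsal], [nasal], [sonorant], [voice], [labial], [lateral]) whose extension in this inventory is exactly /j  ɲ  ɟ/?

Every target segment is [+voice], [−labial], [+dorsal]; each remaining inventory member fails at least one of these. Each conjunct is needed — [−labial, +dorsal] alone would also admit /x, χ, c, k/; [+voice, +dorsal] alone would also admit /ɥ, w/; [+voice, −labial] alone would also admit /dʒ, ð, ɖ, ʒ, …/ — and no other combination of two listed features has exactly this extension, so three is the minimum.

[+voice, −labial, +dorsal]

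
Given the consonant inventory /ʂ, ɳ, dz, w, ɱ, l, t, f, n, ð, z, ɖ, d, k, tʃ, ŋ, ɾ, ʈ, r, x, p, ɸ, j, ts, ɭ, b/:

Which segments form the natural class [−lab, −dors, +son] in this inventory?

ɳ, l, n, ɾ, r, ɭ

Eliminate segments failing any feature: /ʂ, dz, t, ð, z, ɖ, d, tʃ, ʈ, ts/ are [−sonorant]; /w, ɱ, f, p, ɸ, b/ are [+labial]; /k, ŋ, x, j/ are [+dorsal]. The remaining /ɳ, l, n, ɾ, r, ɭ/ satisfy [−labial], [−dorsal], [+sonorant].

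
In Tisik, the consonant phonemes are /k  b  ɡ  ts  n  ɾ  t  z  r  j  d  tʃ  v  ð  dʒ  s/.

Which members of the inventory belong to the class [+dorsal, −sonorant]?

k, ɡ

Checking each segment against [+dorsal], [−sonorant]: /k/ (voiceless velar stop), /ɡ/ (voiced velar stop) satisfy every feature; every other segment in the inventory fails at least one.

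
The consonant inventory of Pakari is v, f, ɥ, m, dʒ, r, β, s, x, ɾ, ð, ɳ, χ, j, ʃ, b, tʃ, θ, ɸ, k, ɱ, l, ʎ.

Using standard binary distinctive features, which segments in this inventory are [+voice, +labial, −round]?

Checking each segment against [+voice], [+labial], [−round]: /v/ (voiced labiodental fricative), /m/ (bilabial nasal), /β/ (voiced bilabial fricative), /b/ (voiced bilabial stop), /ɱ/ (labiodental nasal) satisfy every feature; every other segment in the inventory fails at least one.

v, m, β, b, ɱ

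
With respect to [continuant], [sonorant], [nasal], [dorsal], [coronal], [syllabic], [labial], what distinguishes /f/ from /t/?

[continuant], [labial], [coronal]

/f/ is the voiceless labiodental fricative and /t/ is the voiceless alveolar stop. Both are [−sonorant], [−nasal], [−dorsal], [−syllabic]. /f/ is [+continuant] while /t/ is [−continuant]; /f/ is [+labial] while /t/ is [−labial]; /f/ is [−coronal] while /t/ is [+coronal], so the distinguishing features are [continuant], [labial], [coronal].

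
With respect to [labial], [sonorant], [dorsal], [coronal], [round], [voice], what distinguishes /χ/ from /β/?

The two segments share [-sonorant], [-coronal], [-round]. The only features from the list on which they differ: /χ/ is [-voice] while /β/ is [+voice]; /χ/ is [-labial] while /β/ is [+labial]; /χ/ is [+dorsal] while /β/ is [-dorsal].

[voice], [labial], [dorsal]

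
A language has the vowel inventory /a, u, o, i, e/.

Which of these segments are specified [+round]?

u, o

The feature [round] marks segments produced with lip rounding. In this inventory /u, o/ have that property, so they are [+round]; /a, i, e/ are [−round].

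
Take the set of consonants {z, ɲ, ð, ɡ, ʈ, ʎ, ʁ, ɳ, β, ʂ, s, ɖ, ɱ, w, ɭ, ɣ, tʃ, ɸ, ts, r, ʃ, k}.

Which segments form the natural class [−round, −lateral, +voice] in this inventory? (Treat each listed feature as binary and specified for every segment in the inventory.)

z, ɲ, ð, ɡ, ʁ, ɳ, β, ɖ, ɱ, ɣ, r

Eliminate segments failing any feature: /ʈ, ʂ, s, tʃ, ɸ, ts, ʃ, k/ are [−voice]; /ʎ, ɭ/ are [+lateral]; /w/ is [+round]. The remaining /z, ɲ, ð, ɡ, ʁ, ɳ, β, ɖ, ɱ, ɣ, r/ satisfy [−round], [−lateral], [+voice].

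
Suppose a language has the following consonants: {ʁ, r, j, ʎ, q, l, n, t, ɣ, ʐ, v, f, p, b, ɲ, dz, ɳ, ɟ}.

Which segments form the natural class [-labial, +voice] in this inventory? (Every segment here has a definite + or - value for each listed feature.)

ʁ, r, j, ʎ, l, n, ɣ, ʐ, ɲ, dz, ɳ, ɟ

Eliminate segments failing any feature: /q, t/ are [-voice]; /v, f, p, b/ are [+labial]. The remaining /ʁ, r, j, ʎ, l, n, ɣ, ʐ, ɲ, dz, ɳ, ɟ/ satisfy [-labial], [+voice].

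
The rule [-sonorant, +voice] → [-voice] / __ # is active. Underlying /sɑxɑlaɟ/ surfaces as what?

[sɑxɑlac]

Only the final segment /ɟ/ is both word-final and matches the structural description. It is a voiced palatal stop, so [-sonorant, +voice] holds; changing it to [-voice] with all other features held fixed yields /c/ (voiceless palatal stop). No other segment meets both the structural description and the environment, so the output is [sɑxɑlac].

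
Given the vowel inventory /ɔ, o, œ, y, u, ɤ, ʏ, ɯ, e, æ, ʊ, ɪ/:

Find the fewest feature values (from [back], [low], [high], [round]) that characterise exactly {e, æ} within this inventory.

[-high, -back, -round]

/e, æ/ are all [-high], [-back], [-round], and no other segment in the inventory matches all three values. Dropping any one of them over-generates: [-back, -round] alone would also admit /ɪ/; [-high, -round] alone would also admit /ɤ/; [-high, -back] alone would also admit /œ/. No other combination of two listed features picks out exactly this set either, so fewer than three features will not do.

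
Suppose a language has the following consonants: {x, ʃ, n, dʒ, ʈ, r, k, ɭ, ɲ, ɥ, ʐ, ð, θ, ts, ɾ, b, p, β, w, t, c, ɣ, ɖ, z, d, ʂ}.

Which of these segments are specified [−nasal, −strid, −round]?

x, ʈ, r, k, ɭ, ð, θ, ɾ, b, p, β, t, c, ɣ, ɖ, d

First, the [−nasal] segments are /x, ʃ, dʒ, ʈ, r, k, ɭ, ɥ, ʐ, ð, θ, ts, ɾ, b, p, β, w, t, c, ɣ, ɖ, z, d, ʂ/.
Then [−strident] gives /x, ʈ, r, k, ɭ, ɥ, ð, θ, ɾ, b, p, β, w, t, c, ɣ, ɖ, d/.
Among these, [−round] leaves /x, ʈ, r, k, ɭ, ð, θ, ɾ, b, p, β, t, c, ɣ, ɖ, d/.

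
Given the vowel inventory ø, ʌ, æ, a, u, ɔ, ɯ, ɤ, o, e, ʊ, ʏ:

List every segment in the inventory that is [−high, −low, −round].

Eliminate segments failing any feature: /ø, ɔ, o/ are [+round]; /æ, a/ are [+low]; /u, ɯ, ʊ, ʏ/ are [+high]. The remaining /ʌ, ɤ, e/ satisfy [−high], [−low], [−round].

ʌ, ɤ, e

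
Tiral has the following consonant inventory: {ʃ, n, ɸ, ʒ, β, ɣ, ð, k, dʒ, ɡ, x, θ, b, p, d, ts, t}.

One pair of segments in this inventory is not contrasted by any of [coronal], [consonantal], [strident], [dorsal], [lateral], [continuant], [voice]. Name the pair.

n, d

Both /n/ and /d/ are [+coronal], [+consonantal], [-strident], [-dorsal], [-lateral], [-continuant], [+voice]. Since the list omits [sonorant] and [nasal] — which do distinguish the alveolar nasal from the voiced alveolar stop — this pair collapses; all other pairs remain distinct.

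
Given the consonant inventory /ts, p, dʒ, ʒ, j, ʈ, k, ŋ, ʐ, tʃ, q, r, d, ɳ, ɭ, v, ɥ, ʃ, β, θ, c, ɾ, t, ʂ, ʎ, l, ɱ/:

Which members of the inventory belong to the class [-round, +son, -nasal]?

j, r, ɭ, ɾ, ʎ, l

The [-round] segments are /ts, p, dʒ, ʒ, j, ʈ, k, ŋ, ʐ, tʃ, q, r, d, ɳ, ɭ, v, ʃ, β, θ, c, ɾ, t, ʂ, ʎ, l, ɱ/.
Then [+sonorant] gives /j, ŋ, r, ɳ, ɭ, ɾ, ʎ, l, ɱ/.
Within that set, [-nasal] leaves /j, r, ɭ, ɾ, ʎ, l/.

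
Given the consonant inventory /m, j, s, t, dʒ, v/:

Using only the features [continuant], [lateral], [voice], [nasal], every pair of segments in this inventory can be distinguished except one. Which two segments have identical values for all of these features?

Both /j/ and /v/ are [+continuant], [-lateral], [+voice], [-nasal]. Since the list omits [sonorant], [labial] and [dorsal] — which do distinguish the palatal glide from the voiced labiodental fricative — this pair collapses; all other pairs remain distinct.

j, v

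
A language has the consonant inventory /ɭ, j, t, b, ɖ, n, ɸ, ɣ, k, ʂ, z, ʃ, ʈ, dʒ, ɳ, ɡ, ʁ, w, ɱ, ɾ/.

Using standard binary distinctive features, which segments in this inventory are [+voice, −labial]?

Checking each segment against [+voice], [−labial]: /ɭ/ (retroflex lateral approximant), /j/ (palatal glide), /ɖ/ (voiced retroflex stop), /n/ (alveolar nasal), /ɣ/ (voiced velar fricative), /z/ (voiced alveolar fricative), among others, satisfy every feature; every other segment in the inventory fails at least one.

ɭ, j, ɖ, n, ɣ, z, dʒ, ɳ, ɡ, ʁ, ɾ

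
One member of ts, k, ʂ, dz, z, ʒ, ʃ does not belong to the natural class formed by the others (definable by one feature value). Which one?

k

The remaining segments after removing /k/ share [+strident]; /k/ (voiceless velar stop) is [−strident]. For every other candidate removal, the leftover set fails to share any single feature value that the removed segment lacks.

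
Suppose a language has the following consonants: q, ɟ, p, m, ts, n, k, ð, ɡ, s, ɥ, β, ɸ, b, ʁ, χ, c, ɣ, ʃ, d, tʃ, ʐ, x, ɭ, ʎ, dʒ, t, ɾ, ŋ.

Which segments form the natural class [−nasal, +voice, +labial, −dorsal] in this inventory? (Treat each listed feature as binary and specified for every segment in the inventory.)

β, b

Among the inventory, the [−nasal] segments are /q, ɟ, p, ts, k, ð, ɡ, s, ɥ, β, ɸ, b, ʁ, χ, c, ɣ, ʃ, d, tʃ, ʐ, x, ɭ, ʎ, dʒ, t, ɾ/.
Intersecting with [+voice] gives /ɟ, ð, ɡ, ɥ, β, b, ʁ, ɣ, d, ʐ, ɭ, ʎ, dʒ, ɾ/.
Of those, [+labial] gives /ɥ, β, b/.
Then [−dorsal] leaves /β, b/.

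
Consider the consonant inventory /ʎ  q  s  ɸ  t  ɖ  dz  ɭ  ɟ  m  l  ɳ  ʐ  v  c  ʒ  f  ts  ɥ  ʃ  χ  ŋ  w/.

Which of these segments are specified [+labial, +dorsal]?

ɥ, w

Checking each segment against [+labial], [+dorsal]: /ɥ/ (labial-palatal glide), /w/ (labial-velar glide) satisfy every feature; every other segment in the inventory fails at least one.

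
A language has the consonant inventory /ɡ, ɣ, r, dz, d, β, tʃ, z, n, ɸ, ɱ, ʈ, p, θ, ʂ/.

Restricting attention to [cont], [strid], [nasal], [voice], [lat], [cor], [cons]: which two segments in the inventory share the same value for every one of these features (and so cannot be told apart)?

/ɣ/ (voiced velar fricative) and /β/ (voiced bilabial fricative) are both [+continuant], [−strident], [−nasal], [+voice], [−lateral], [−coronal], [+consonantal], so none of the listed features separates them. (They do differ in [labial] and [dorsal], which are not among the given features.) Every other pair in the inventory differs on at least one listed feature.

ɣ, β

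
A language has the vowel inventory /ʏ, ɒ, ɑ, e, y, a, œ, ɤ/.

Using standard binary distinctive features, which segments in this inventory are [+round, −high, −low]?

œ

Checking each segment against [+round], [−high], [−low]: /œ/ (mid front rounded lax vowel) satisfies every feature; every other segment in the inventory fails at least one.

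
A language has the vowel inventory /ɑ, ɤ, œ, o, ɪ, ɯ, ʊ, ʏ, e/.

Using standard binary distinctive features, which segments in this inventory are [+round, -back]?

œ, ʏ

Checking each segment against [+round], [-back]: /œ/ (mid front rounded lax vowel), /ʏ/ (high front rounded lax vowel) satisfy every feature; every other segment in the inventory fails at least one.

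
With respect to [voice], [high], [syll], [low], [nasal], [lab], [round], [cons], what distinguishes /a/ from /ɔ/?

[labial], [round], [low]

/a/ is the low unrounded vowel and /ɔ/ is the mid back rounded lax vowel. Both are [+voice], [-high], [+syllabic], [-nasal], [-consonantal]. /a/ is [-labial] while /ɔ/ is [+labial]; /a/ is [-round] while /ɔ/ is [+round]; /a/ is [+low] while /ɔ/ is [-low], so the distinguishing features are [labial], [round], [low].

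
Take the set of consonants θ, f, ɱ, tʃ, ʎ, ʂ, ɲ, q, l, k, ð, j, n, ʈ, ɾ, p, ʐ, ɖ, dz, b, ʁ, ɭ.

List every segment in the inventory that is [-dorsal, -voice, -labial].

θ, tʃ, ʂ, ʈ

Checking each segment against [-dorsal], [-voice], [-labial]: /θ/ (voiceless dental fricative), /tʃ/ (voiceless postalveolar affricate), /ʂ/ (voiceless retroflex fricative), /ʈ/ (voiceless retroflex stop) satisfy every feature; every other segment in the inventory fails at least one.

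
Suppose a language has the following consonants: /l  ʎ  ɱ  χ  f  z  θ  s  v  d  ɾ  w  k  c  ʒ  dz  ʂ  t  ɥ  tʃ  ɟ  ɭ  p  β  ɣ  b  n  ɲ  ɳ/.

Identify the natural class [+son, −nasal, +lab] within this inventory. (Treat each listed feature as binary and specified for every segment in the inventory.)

w, ɥ

Eliminate segments failing any feature: /l, ʎ, ɾ, ɭ/ are [−labial]; /ɱ, n, ɲ, ɳ/ are [+nasal]; /χ, f, z, θ, s, v, d, k, c, ʒ, dz, ʂ, t, tʃ, ɟ, p, β, ɣ, b/ are [−sonorant]. The remaining /w, ɥ/ satisfy [+sonorant], [−nasal], [+labial].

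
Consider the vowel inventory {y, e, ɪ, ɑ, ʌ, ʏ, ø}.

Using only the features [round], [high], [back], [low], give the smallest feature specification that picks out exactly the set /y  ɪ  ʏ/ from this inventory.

[+high]

The target set is precisely the extension of [+high] in this inventory.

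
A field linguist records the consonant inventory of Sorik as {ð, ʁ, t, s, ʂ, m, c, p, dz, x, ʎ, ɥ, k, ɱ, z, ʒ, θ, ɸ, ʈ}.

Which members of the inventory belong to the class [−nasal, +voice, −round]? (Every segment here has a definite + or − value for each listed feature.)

Checking each segment against [−nasal], [+voice], [−round]: /ð/ (voiced dental fricative), /ʁ/ (voiced uvular fricative), /dz/ (voiced alveolar affricate), /ʎ/ (palatal lateral approximant), /z/ (voiced alveolar fricative), /ʒ/ (voiced postalveolar fricative) satisfy every feature; every other segment in the inventory fails at least one.

ð, ʁ, dz, ʎ, z, ʒ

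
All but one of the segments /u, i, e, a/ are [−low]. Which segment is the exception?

a

/e, u, i/ are all [−low]; /a/ (low unrounded vowel) is [+low].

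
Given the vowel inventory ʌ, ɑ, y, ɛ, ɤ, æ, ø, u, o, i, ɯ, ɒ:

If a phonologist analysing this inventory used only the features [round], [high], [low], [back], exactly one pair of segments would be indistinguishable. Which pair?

/ɤ/ (mid back unrounded tense vowel) and /ʌ/ (mid back unrounded lax vowel) are both [−round], [−high], [−low], [+back], so none of the listed features separates them. (They do differ in [tense], which is not among the given features.) Every other pair in the inventory differs on at least one listed feature.

ɤ, ʌ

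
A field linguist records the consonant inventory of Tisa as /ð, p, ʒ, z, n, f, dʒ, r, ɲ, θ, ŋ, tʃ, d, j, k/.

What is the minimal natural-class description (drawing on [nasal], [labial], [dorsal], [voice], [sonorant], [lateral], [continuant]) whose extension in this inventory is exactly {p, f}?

[+labial]

/p, f/ are exactly the [+labial] segments in the inventory, so a single feature suffices.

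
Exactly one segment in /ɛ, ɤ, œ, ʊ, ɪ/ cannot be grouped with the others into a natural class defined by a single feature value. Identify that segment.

[tense] groups all but one: /œ, ʊ, ɛ, ɪ/ share [−tense] while /ɤ/ (mid back unrounded tense vowel) alone is [+tense]. Removing any other segment would not leave a single-feature class that excludes it.

ɤ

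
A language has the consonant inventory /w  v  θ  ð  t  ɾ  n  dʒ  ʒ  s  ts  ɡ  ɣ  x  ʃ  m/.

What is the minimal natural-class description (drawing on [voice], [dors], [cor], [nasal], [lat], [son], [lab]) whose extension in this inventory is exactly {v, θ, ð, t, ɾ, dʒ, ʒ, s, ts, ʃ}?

[-nasal, -dors]

The class [-nasal], [-dorsal] has exactly /v, θ, ð, t, ɾ, dʒ, ʒ, s, ts, ʃ/ as its extension in this inventory. No smaller conjunction from the listed features achieves this: [-dorsal] alone would also admit /n, m/; [-nasal] alone would also admit /w, ɡ, ɣ, x/; and checking the remaining single features turns up none with this extension.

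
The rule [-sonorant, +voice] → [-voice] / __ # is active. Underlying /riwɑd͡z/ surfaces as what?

Only the final segment /d͡z/ is both word-final and matches the structural description. It is a voiced alveolar affricate, so [-sonorant, +voice] holds; changing it to [-voice] with all other features held fixed yields /t͡s/ (voiceless alveolar affricate). No other segment meets both the structural description and the environment, so the output is [riwɑt͡s].

[riwɑt͡s]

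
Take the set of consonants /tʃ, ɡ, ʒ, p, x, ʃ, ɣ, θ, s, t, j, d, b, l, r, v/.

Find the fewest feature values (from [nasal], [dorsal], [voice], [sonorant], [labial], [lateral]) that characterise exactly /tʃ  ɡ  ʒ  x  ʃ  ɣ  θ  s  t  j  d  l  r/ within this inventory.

The target set is precisely the extension of [−labial] in this inventory.

[−labial]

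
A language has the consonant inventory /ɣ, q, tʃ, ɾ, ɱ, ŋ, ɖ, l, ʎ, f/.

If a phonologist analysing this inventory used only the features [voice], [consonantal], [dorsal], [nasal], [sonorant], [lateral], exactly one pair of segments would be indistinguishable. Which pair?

/tʃ/ (voiceless postalveolar affricate) and /f/ (voiceless labiodental fricative) are both [−voice], [+consonantal], [−dorsal], [−nasal], [−sonorant], [−lateral], so none of the listed features separates them. (They do differ in [continuant], [labial] and [coronal], which are not among the given features.) Every other pair in the inventory differs on at least one listed feature.

tʃ, f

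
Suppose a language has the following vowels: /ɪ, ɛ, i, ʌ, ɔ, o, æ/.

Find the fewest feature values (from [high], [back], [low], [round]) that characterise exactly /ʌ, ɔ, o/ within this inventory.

[+back]

Every target segment is [+back] and no other inventory member is, so one feature is enough.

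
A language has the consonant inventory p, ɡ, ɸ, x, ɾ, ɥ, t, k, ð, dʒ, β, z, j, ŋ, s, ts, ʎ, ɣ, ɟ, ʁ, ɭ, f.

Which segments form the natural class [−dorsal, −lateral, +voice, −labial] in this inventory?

Eliminate segments failing any feature: /p, ɸ, t, s, ts, f/ are [−voice]; /ɡ, x, ɥ, k, j, ŋ, ʎ, ɣ, ɟ, ʁ/ are [+dorsal]; /β/ is [+labial]; /ɭ/ is [+lateral]. The remaining /ɾ, ð, dʒ, z/ satisfy [−dorsal], [−lateral], [+voice], [−labial].

ɾ, ð, dʒ, z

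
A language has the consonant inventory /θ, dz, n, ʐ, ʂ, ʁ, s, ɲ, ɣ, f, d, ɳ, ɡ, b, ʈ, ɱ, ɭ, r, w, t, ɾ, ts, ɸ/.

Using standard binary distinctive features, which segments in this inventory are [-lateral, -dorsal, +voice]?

First, the [-lateral] segments are /θ, dz, n, ʐ, ʂ, ʁ, s, ɲ, ɣ, f, d, ɳ, ɡ, b, ʈ, ɱ, r, w, t, ɾ, ts, ɸ/.
Then [-dorsal] gives /θ, dz, n, ʐ, ʂ, s, f, d, ɳ, b, ʈ, ɱ, r, t, ɾ, ts, ɸ/.
Of those, [+voice] leaves /dz, n, ʐ, d, ɳ, b, ɱ, r, ɾ/.

dz, n, ʐ, d, ɳ, b, ɱ, r, ɾ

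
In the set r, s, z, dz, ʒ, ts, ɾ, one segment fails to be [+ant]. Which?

ʒ

/ʒ/ is the voiced postalveolar fricative, which is [−anterior]; the rest — /z, s, r, ɾ, dz, ts/ — are [+anterior].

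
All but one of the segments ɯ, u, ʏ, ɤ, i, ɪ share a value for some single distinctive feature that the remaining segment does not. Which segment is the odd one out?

/ʏ, i, ɪ, ɯ, u/ are all [+high], but /ɤ/ (mid back unrounded tense vowel) is [-high]. No other single segment can be removed to leave a set sharing one feature value that the removed segment lacks, so /ɤ/ is the odd one out.

ɤ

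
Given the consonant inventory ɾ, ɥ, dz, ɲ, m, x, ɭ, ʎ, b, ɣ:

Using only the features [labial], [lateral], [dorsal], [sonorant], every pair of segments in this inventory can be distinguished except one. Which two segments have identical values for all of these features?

On the given features, /x/ and /ɣ/ have an identical profile: [−labial], [−lateral], [+dorsal], [−sonorant]. No other two segments in the inventory coincide on all 4 features. (They do differ in [voice], which is not among the given features.)

x, ɣ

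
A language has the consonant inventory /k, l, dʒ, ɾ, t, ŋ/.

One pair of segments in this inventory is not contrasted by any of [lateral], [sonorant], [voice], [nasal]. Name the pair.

Both /k/ and /t/ are [−lateral], [−sonorant], [−voice], [−nasal]. Since the list omits [coronal] and [dorsal] — which do distinguish the voiceless velar stop from the voiceless alveolar stop — this pair collapses; all other pairs remain distinct.

k, t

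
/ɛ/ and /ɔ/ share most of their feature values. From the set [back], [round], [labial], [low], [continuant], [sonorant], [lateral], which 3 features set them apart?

/ɛ/ (mid front unrounded lax vowel) and /ɔ/ (mid back rounded lax vowel) agree on [−low], [+continuant], [+sonorant], [−lateral]. They differ on [labial] (/ɛ/ [−], /ɔ/ [+]), [round] (/ɛ/ [−], /ɔ/ [+]), [back] (/ɛ/ [−], /ɔ/ [+]).

[labial], [round], [back]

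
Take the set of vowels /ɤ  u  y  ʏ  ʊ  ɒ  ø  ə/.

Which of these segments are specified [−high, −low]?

ɤ, ø, ə

Eliminate segments failing any feature: /u, y, ʏ, ʊ/ are [+high]; /ɒ/ is [+low]. The remaining /ɤ, ø, ə/ satisfy [−high], [−low].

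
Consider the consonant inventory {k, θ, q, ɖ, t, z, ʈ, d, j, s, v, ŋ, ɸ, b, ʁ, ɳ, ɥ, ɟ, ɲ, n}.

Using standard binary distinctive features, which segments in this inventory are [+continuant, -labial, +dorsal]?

j, ʁ

The [+continuant] segments are /θ, z, j, s, v, ɸ, ʁ, ɥ/.
Among these, [-labial] gives /θ, z, j, s, ʁ/.
Among these, [+dorsal] leaves /j, ʁ/.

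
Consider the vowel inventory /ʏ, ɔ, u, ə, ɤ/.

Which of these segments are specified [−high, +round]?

ɔ

The [−high] segments are /ɔ, ə, ɤ/.
Within that set, [+round] leaves /ɔ/.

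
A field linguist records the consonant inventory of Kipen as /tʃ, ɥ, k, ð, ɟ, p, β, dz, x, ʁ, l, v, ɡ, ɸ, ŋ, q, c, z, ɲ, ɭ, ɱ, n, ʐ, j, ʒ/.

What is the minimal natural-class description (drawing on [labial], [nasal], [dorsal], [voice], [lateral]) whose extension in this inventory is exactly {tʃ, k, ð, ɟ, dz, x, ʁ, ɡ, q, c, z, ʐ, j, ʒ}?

/tʃ, k, ð, ɟ, dz, x, ʁ, ɡ, q, c, z, ʐ, j, ʒ/ are all [−nasal], [−lateral], [−labial], and no other segment in the inventory matches all three values. Dropping any one of them over-generates: [−lateral, −labial] alone would also admit /ŋ, ɲ, n/; [−nasal, −labial] alone would also admit /l, ɭ/; [−nasal, −lateral] alone would also admit /ɥ, p, β, v, …/. No other combination of two listed features picks out exactly this set either, so fewer than three features will not do.

[−nasal, −lateral, −labial]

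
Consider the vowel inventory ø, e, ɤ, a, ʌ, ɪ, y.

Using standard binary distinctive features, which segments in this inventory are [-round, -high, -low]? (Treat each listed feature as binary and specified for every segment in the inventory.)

Eliminate segments failing any feature: /ø, y/ are [+round]; /a/ is [+low]; /ɪ/ is [+high]. The remaining /e, ɤ, ʌ/ satisfy [-round], [-high], [-low].

e, ɤ, ʌ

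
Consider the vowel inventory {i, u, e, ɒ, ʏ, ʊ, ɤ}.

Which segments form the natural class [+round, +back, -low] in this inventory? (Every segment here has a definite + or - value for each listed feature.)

Eliminate segments failing any feature: /i, e, ɤ/ are [-round]; /ɒ/ is [+low]; /ʏ/ is [-back]. The remaining /u, ʊ/ satisfy [+round], [+back], [-low].

u, ʊ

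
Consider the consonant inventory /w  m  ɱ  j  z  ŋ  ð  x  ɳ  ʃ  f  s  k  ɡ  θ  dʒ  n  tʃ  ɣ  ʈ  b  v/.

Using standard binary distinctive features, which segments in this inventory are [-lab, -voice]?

Checking each segment against [-labial], [-voice]: /x/ (voiceless velar fricative), /ʃ/ (voiceless postalveolar fricative), /s/ (voiceless alveolar fricative), /k/ (voiceless velar stop), /θ/ (voiceless dental fricative), /tʃ/ (voiceless postalveolar affricate), among others, satisfy every feature; every other segment in the inventory fails at least one.

x, ʃ, s, k, θ, tʃ, ʈ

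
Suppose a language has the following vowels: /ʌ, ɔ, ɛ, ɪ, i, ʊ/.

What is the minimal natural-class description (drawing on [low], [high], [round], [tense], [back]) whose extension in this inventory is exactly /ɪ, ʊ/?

The class [+high], [−tense] has exactly /ɪ, ʊ/ as its extension in this inventory. No smaller conjunction from the listed features achieves this: [−tense] alone would also admit /ʌ, ɔ, ɛ/; [+high] alone would also admit /i/; and checking the remaining single features turns up none with this extension.

[+high, −tense]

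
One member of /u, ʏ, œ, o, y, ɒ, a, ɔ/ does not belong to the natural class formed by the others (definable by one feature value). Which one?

[round] groups all but one: /ʏ, ɔ, o, y, ɒ, u, œ/ share [+round] while /a/ (low unrounded vowel) alone is [−round]. Removing any other segment would not leave a single-feature class that excludes it.

a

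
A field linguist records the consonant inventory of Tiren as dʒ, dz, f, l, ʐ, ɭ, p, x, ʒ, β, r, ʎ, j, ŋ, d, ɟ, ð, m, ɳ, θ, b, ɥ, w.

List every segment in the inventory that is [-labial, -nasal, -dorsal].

dʒ, dz, l, ʐ, ɭ, ʒ, r, d, ð, θ

Checking each segment against [-labial], [-nasal], [-dorsal]: /dʒ/ (voiced postalveolar affricate), /dz/ (voiced alveolar affricate), /l/ (alveolar lateral approximant), /ʐ/ (voiced retroflex fricative), /ɭ/ (retroflex lateral approximant), /ʒ/ (voiced postalveolar fricative), among others, satisfy every feature; every other segment in the inventory fails at least one.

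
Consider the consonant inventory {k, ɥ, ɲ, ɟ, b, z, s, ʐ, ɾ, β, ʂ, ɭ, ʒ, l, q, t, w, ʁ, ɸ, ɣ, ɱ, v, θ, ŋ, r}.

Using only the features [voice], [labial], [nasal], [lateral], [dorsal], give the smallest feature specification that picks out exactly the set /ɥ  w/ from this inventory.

The class [+labial], [+dorsal] has exactly /ɥ, w/ as its extension in this inventory. No smaller conjunction from the listed features achieves this: [+dorsal] alone would also admit /k, ɲ, ɟ, q, …/; [+labial] alone would also admit /b, β, ɸ, ɱ, …/; and checking the remaining single features turns up none with this extension.

[+labial, +dorsal]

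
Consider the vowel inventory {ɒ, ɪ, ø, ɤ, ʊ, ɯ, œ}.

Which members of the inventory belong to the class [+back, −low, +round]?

ʊ

Eliminate segments failing any feature: /ɒ/ is [+low]; /ɪ, ø, œ/ are [−back]; /ɤ, ɯ/ are [−round]. The remaining /ʊ/ satisfy [+back], [−low], [+round].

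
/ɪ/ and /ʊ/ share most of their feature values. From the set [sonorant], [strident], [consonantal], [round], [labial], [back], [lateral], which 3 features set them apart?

The two segments share [+sonorant], [−strident], [−consonantal], [−lateral]. The only features from the list on which they differ: /ɪ/ is [−labial] while /ʊ/ is [+labial]; /ɪ/ is [−round] while /ʊ/ is [+round]; /ɪ/ is [−back] while /ʊ/ is [+back].

[labial], [round], [back]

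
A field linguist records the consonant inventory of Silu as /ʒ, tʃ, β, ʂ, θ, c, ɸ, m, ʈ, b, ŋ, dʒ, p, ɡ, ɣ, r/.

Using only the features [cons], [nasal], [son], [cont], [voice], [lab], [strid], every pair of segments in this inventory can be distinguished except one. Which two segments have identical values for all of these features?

On the given features, /c/ and /ʈ/ have an identical profile: [+consonantal], [-nasal], [-sonorant], [-continuant], [-voice], [-labial], [-strident]. No other two segments in the inventory coincide on all 7 features. (They do differ in [dorsal], which is not among the given features.)

c, ʈ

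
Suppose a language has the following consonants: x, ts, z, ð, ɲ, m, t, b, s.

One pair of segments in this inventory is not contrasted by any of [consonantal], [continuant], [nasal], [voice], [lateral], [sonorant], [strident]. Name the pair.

On the given features, /m/ and /ɲ/ have an identical profile: [+consonantal], [−continuant], [+nasal], [+voice], [−lateral], [+sonorant], [−strident]. No other two segments in the inventory coincide on all 7 features. (They do differ in [labial] and [dorsal], which are not among the given features.)

m, ɲ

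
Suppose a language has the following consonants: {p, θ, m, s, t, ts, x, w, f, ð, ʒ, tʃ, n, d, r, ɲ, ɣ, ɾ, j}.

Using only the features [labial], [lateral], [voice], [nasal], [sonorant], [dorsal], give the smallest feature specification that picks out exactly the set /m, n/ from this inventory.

[+nasal, -dorsal]

/m, n/ are all [+nasal], [-dorsal], and no other segment in the inventory matches both values. Dropping any one of them over-generates: [-dorsal] alone would also admit /p, θ, s, t, …/; [+nasal] alone would also admit /ɲ/. No other single listed feature picks out exactly this set either, so fewer than two features will not do.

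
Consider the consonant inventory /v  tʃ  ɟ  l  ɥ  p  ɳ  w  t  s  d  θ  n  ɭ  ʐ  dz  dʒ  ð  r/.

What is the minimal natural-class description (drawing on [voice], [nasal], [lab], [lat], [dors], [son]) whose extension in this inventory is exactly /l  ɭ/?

[+lat]

Every target segment is [+lateral] and no other inventory member is, so one feature is enough.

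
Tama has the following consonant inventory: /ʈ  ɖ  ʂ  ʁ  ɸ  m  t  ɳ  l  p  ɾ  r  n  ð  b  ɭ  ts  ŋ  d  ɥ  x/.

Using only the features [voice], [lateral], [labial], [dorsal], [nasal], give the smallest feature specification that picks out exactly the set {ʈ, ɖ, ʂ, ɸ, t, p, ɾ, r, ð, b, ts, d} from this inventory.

/ʈ, ɖ, ʂ, ɸ, t, p, ɾ, r, ð, b, ts, d/ are all [−nasal], [−lateral], [−dorsal], and no other segment in the inventory matches all three values. Dropping any one of them over-generates: [−lateral, −dorsal] alone would also admit /m, ɳ, n/; [−nasal, −dorsal] alone would also admit /l, ɭ/; [−nasal, −lateral] alone would also admit /ʁ, ɥ, x/. No other combination of two listed features picks out exactly this set either, so fewer than three features will not do.

[−nasal, −lateral, −dorsal]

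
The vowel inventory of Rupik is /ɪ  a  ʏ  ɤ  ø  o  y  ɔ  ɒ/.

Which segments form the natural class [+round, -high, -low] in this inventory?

ø, o, ɔ

Checking each segment against [+round], [-high], [-low]: /ø/ (mid front rounded tense vowel), /o/ (mid back rounded tense vowel), /ɔ/ (mid back rounded lax vowel) satisfy every feature; every other segment in the inventory fails at least one.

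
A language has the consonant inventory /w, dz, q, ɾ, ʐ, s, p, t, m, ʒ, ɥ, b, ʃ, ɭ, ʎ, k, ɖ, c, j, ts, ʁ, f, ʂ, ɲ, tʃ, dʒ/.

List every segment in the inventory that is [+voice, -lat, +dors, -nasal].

Eliminate segments failing any feature: /dz, ɾ, ʐ, m, ʒ, b, ɖ, dʒ/ are [-dorsal]; /q, s, p, t, ʃ, k, c, ts, f, ʂ, tʃ/ are [-voice]; /ɭ, ʎ/ are [+lateral]; /ɲ/ is [+nasal]. The remaining /w, ɥ, j, ʁ/ satisfy [+voice], [-lateral], [+dorsal], [-nasal].

w, ɥ, j, ʁ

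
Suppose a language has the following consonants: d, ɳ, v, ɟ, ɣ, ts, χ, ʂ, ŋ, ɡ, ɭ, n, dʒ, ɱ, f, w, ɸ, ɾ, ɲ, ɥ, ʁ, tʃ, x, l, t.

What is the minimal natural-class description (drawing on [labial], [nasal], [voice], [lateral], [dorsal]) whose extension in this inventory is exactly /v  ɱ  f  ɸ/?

/v, ɱ, f, ɸ/ are all [+labial], [−dorsal], and no other segment in the inventory matches both values. Dropping any one of them over-generates: [−dorsal] alone would also admit /d, ɳ, ts, ʂ, …/; [+labial] alone would also admit /w, ɥ/. No other single listed feature picks out exactly this set either, so fewer than two features will not do.

[+labial, −dorsal]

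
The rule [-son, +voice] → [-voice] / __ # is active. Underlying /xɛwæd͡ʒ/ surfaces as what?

[xɛwæt͡ʃ]

Only the final segment /d͡ʒ/ is both word-final and matches the structural description. It is a voiced postalveolar affricate, so [-son, +voice] holds; changing it to [-voice] with all other features held fixed yields /t͡ʃ/ (voiceless postalveolar affricate). No other segment meets both the structural description and the environment, so the output is [xɛwæt͡ʃ].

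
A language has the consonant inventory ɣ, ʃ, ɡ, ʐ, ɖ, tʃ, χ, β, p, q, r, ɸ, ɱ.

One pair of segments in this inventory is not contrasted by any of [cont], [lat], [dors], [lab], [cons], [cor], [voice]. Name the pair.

r, ʐ

On the given features, /r/ and /ʐ/ have an identical profile: [+continuant], [−lateral], [−dorsal], [−labial], [+consonantal], [+coronal], [+voice]. No other two segments in the inventory coincide on all 7 features. (They do differ in [sonorant], [strident] and [anterior], which are not among the given features.)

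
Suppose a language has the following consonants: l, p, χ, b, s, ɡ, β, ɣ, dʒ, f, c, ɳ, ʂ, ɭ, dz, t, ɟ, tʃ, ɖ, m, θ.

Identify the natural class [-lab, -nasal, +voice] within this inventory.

Among the inventory, the [-labial] segments are /l, χ, s, ɡ, ɣ, dʒ, c, ɳ, ʂ, ɭ, dz, t, ɟ, tʃ, ɖ, θ/.
Of those, [-nasal] gives /l, χ, s, ɡ, ɣ, dʒ, c, ʂ, ɭ, dz, t, ɟ, tʃ, ɖ, θ/.
Among these, [+voice] leaves /l, ɡ, ɣ, dʒ, ɭ, dz, ɟ, ɖ/.

l, ɡ, ɣ, dʒ, ɭ, dz, ɟ, ɖ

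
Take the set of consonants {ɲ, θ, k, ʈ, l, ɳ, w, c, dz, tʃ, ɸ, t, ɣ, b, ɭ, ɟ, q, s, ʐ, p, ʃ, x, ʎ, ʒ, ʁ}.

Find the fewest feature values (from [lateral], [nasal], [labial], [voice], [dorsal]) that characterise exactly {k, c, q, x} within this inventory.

The class [−voice], [+dorsal] has exactly /k, c, q, x/ as its extension in this inventory. No smaller conjunction from the listed features achieves this: [+dorsal] alone would also admit /ɲ, w, ɣ, ɟ, …/; [−voice] alone would also admit /θ, ʈ, tʃ, ɸ, …/; and checking the remaining single features turns up none with this extension.

[−voice, +dorsal]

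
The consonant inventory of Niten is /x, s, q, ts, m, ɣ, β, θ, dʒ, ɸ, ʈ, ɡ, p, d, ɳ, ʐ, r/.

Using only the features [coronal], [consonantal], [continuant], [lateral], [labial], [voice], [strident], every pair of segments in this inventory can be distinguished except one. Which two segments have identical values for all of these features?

d, ɳ

/d/ (voiced alveolar stop) and /ɳ/ (retroflex nasal) are both [+coronal], [+consonantal], [-continuant], [-lateral], [-labial], [+voice], [-strident], so none of the listed features separates them. (They do differ in [sonorant], [nasal] and [anterior], which are not among the given features.) Every other pair in the inventory differs on at least one listed feature.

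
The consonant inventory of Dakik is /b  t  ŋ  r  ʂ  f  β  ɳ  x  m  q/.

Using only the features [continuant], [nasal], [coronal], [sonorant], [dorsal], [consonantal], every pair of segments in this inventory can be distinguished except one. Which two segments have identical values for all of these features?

/β/ (voiced bilabial fricative) and /f/ (voiceless labiodental fricative) are both [+continuant], [−nasal], [−coronal], [−sonorant], [−dorsal], [+consonantal], so none of the listed features separates them. (They do differ in [voice], which is not among the given features.) Every other pair in the inventory differs on at least one listed feature.

β, f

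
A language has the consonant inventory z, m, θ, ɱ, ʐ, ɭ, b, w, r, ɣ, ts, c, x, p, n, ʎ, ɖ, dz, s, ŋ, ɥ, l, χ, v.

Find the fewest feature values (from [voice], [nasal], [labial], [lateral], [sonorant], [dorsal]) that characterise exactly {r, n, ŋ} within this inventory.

The class [+sonorant], [−lateral], [−labial] has exactly /r, n, ŋ/ as its extension in this inventory. No smaller conjunction from the listed features achieves this: [−lateral, −labial] alone would also admit /z, θ, ʐ, ɣ, …/; [+sonorant, −labial] alone would also admit /ɭ, ʎ, l/; [+sonorant, −lateral] alone would also admit /m, ɱ, w, ɥ/; and checking the remaining two-feature bundles turns up none with this extension.

[+sonorant, −lateral, −labial]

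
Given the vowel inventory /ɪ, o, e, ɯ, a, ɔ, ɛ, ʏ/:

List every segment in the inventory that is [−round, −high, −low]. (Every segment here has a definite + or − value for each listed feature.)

Checking each segment against [−round], [−high], [−low]: /e/ (mid front unrounded tense vowel), /ɛ/ (mid front unrounded lax vowel) satisfy every feature; every other segment in the inventory fails at least one.

e, ɛ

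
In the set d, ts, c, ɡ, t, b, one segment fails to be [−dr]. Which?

ts

/t, d, ɡ, b, c/ are all [−delayed release]; /ts/ (voiceless alveolar affricate) is [+delayed release].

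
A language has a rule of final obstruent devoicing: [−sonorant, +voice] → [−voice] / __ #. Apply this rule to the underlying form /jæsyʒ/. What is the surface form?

[jæsyʃ]

/ʒ/ satisfies [−sonorant, +voice] and sits in __ #. The [−voice] counterpart of the voiced postalveolar fricative is /ʃ/. Other segments in /jæsyʒ/ either fail the structural description or are not in the environment, so the surface form is [jæsyʃ].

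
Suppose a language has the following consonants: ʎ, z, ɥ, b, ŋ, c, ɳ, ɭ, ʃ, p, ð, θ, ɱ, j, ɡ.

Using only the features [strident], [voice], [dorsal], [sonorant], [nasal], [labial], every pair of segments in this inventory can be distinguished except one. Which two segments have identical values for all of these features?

ʎ, j

Both /ʎ/ and /j/ are [-strident], [+voice], [+dorsal], [+sonorant], [-nasal], [-labial]. Since the list omits [lateral] — which does distinguish the palatal lateral approximant from the palatal glide — this pair collapses; all other pairs remain distinct.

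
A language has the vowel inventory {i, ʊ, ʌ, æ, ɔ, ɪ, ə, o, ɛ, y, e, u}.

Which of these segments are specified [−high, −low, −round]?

Eliminate segments failing any feature: /i, ʊ, ɪ, y, u/ are [+high]; /æ/ is [+low]; /ɔ, o/ are [+round]. The remaining /ʌ, ə, ɛ, e/ satisfy [−high], [−low], [−round].

ʌ, ə, ɛ, e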